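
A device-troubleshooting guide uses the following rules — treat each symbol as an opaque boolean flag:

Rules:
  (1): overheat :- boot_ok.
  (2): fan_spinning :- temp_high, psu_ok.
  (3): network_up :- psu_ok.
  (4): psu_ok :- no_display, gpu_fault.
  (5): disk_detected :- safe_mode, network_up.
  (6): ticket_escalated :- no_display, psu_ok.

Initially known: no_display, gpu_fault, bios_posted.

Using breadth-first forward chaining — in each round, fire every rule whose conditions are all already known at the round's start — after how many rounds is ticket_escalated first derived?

2

Round 1: (4) [psu_ok :- no_display, gpu_fault.]. New: psu_ok.
Round 2: (3) [network_up :- psu_ok.]; (6) [ticket_escalated :- no_display, psu_ok.]. New: network_up, ticket_escalated.
ticket_escalated first appears in round 2.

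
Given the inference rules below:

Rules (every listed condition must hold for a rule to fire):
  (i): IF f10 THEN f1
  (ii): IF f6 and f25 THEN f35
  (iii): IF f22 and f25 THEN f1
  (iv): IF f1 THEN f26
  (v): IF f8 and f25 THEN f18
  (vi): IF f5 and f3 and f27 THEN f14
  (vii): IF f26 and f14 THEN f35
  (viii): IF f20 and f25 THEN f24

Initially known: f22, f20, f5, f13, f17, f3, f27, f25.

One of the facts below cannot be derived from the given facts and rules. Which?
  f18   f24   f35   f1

Round 1: (iii) [IF f22 and f25 THEN f1]; (vi) [IF f5 and f3 and f27 THEN f14]; (viii) [IF f20 and f25 THEN f24]. New: f1, f14, f24.
Round 2: (iv) [IF f1 THEN f26]. New: f26.
Round 3: (vii) [IF f26 and f14 THEN f35]. New: f35.
Derived: f35 (round 3), f1 (round 1), f24 (round 1). f18 never appears in any round.

f18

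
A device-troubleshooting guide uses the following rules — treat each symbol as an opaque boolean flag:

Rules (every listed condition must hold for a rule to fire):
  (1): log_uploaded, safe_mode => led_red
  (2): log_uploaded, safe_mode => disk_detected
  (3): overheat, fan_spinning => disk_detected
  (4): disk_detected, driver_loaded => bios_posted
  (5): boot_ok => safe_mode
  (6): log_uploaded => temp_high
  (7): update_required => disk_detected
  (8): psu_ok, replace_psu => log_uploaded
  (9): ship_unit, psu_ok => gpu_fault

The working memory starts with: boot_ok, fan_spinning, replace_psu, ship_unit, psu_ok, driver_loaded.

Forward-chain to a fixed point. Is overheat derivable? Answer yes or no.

no

Round 1 — (5), (8), (9), derive safe_mode, log_uploaded, gpu_fault.
Round 2 — (1), (2), (6), derive led_red, disk_detected, temp_high.
Round 3 — (4), derive bios_posted.
Fixed point reached. No rule has overheat as a consequent, and it is not given.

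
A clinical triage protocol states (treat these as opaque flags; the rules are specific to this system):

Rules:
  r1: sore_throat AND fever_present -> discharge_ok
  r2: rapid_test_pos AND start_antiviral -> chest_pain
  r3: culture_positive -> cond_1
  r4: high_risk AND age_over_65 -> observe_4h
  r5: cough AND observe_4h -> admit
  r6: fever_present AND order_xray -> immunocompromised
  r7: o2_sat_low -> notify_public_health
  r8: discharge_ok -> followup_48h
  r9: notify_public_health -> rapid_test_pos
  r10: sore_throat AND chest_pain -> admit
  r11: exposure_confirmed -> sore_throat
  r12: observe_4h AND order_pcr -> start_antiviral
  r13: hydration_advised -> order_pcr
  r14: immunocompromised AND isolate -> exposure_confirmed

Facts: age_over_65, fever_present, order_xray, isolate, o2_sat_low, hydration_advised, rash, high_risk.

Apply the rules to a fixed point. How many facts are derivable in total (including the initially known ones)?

20

Round 1 — r4, r6, r7, r13, derive observe_4h, immunocompromised, notify_public_health, order_pcr.
Round 2 — r9, r12, r14, derive rapid_test_pos, start_antiviral, exposure_confirmed.
Round 3 — r2, r11, derive chest_pain, sore_throat.
Round 4 — r1, r10, derive discharge_ok, admit.
Round 5 — r8, derive followup_48h.
Closure: {admit, age_over_65, chest_pain, discharge_ok, exposure_confirmed, fever_present, followup_48h, high_risk, hydration_advised, immunocompromised, isolate, notify_public_health, o2_sat_low, observe_4h, order_pcr, order_xray, rapid_test_pos, rash, sore_throat, start_antiviral} — 20 facts.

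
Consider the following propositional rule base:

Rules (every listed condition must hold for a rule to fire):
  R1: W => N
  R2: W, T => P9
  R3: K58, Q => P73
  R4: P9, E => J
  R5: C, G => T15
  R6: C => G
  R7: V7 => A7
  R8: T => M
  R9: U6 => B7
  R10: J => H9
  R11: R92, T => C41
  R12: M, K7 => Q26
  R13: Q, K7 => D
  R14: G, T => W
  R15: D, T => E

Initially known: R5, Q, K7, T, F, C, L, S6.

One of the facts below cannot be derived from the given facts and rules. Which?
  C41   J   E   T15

C41

Round 1: R6 [C => G]; R8 [T => M]; R13 [Q, K7 => D]. New: G, M, D.
Round 2: R5 [C, G => T15]; R12 [M, K7 => Q26]; R14 [G, T => W]; R15 [D, T => E]. New: T15, Q26, W, E.
Round 3: R1 [W => N]; R2 [W, T => P9]. New: N, P9.
Round 4: R4 [P9, E => J]. New: J.
Round 5: R10 [J => H9]. New: H9.
Derived: T15 (round 2), E (round 2), J (round 4). C41 never appears in any round.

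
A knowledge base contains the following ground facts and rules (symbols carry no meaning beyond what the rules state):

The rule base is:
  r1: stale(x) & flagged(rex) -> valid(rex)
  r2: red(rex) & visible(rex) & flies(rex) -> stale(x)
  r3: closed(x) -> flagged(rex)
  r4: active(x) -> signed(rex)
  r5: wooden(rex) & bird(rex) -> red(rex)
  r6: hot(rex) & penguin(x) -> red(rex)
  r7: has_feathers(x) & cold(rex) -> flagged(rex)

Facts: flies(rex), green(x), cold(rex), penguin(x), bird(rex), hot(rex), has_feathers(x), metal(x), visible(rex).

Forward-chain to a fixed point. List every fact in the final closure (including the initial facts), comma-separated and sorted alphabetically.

Round 1 fires r6, r7, giving red(rex), flagged(rex).
Round 2 fires r2, giving stale(x).
Round 3 fires r1, giving valid(rex).

bird(rex), cold(rex), flagged(rex), flies(rex), green(x), has_feathers(x), hot(rex), metal(x), penguin(x), red(rex), stale(x), valid(rex), visible(rex)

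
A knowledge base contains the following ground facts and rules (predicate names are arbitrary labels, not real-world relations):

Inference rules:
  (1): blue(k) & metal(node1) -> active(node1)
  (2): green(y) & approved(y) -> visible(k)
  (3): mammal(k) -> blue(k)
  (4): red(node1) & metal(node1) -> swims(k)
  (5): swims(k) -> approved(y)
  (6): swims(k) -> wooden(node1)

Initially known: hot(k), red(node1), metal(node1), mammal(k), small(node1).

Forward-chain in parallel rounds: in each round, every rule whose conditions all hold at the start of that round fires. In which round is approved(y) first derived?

2

Round 1 fires (3), (4), giving blue(k), swims(k).
Round 2 fires (1), (5), (6), giving active(node1), approved(y), wooden(node1).
approved(y) first appears in round 2.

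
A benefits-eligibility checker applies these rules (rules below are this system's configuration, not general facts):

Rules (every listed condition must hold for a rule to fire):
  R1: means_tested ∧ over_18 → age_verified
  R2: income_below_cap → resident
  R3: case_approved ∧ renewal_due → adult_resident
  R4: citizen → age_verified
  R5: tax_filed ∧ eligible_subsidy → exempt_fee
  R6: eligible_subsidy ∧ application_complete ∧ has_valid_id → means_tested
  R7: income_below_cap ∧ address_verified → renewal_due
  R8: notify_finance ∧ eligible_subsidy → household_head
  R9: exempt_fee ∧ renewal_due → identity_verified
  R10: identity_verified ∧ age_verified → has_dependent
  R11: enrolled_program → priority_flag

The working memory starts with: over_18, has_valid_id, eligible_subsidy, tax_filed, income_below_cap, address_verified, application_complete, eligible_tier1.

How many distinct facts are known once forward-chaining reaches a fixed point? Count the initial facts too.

Round 1 — R2, R5, R6, R7, derive resident, exempt_fee, means_tested, renewal_due.
Round 2 — R1, R9, derive age_verified, identity_verified.
Round 3 — R10, derive has_dependent.
Closure: {address_verified, age_verified, application_complete, eligible_subsidy, eligible_tier1, exempt_fee, has_dependent, has_valid_id, identity_verified, income_below_cap, means_tested, over_18, renewal_due, resident, tax_filed} — 15 facts.

15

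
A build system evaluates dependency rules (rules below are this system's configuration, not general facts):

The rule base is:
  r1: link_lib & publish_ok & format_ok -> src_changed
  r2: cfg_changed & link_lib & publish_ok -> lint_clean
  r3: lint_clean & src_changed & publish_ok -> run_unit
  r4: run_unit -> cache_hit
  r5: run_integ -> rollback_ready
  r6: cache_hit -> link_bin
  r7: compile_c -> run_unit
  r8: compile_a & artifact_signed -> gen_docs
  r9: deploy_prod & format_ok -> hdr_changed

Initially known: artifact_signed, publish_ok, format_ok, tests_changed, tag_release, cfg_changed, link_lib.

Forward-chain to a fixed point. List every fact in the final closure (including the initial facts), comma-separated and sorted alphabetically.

artifact_signed, cache_hit, cfg_changed, format_ok, link_bin, link_lib, lint_clean, publish_ok, run_unit, src_changed, tag_release, tests_changed

Round 1: r1 [link_lib & publish_ok & format_ok -> src_changed]; r2 [cfg_changed & link_lib & publish_ok -> lint_clean]. New: src_changed, lint_clean.
Round 2: r3 [lint_clean & src_changed & publish_ok -> run_unit]. New: run_unit.
Round 3: r4 [run_unit -> cache_hit]. New: cache_hit.
Round 4: r6 [cache_hit -> link_bin]. New: link_bin.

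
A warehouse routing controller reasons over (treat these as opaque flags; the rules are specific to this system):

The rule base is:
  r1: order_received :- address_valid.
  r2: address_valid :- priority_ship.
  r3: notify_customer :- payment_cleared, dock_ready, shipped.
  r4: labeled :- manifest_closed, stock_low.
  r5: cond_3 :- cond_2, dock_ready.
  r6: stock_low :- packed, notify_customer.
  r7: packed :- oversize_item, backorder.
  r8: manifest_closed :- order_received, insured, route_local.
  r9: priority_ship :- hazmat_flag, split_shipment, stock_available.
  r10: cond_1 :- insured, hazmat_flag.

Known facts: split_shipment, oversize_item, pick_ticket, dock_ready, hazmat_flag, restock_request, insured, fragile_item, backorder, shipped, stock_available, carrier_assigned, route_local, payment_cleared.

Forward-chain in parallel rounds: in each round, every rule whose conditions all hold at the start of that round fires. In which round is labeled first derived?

5

Round 1 fires r3, r7, r9, r10, giving notify_customer, packed, priority_ship, cond_1.
Round 2 fires r2, r6, giving address_valid, stock_low.
Round 3 fires r1, giving order_received.
Round 4 fires r8, giving manifest_closed.
Round 5 fires r4, giving labeled.
labeled first appears in round 5.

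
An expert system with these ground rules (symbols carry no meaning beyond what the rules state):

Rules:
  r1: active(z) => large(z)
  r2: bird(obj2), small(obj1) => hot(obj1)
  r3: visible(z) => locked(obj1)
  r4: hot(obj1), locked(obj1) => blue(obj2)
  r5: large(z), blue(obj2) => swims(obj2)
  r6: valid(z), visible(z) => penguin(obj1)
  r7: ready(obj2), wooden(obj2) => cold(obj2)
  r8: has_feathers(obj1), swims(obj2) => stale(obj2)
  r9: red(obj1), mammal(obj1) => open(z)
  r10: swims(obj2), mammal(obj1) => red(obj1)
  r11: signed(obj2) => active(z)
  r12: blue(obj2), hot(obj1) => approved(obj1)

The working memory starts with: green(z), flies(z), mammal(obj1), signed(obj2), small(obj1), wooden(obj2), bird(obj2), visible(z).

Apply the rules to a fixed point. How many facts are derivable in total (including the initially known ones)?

17

Round 1 fires r2, r3, r11, giving hot(obj1), locked(obj1), active(z).
Round 2 fires r1, r4, giving large(z), blue(obj2).
Round 3 fires r5, r12, giving swims(obj2), approved(obj1).
Round 4 fires r10, giving red(obj1).
Round 5 fires r9, giving open(z).
Closure: {active(z), approved(obj1), bird(obj2), blue(obj2), flies(z), green(z), hot(obj1), large(z), locked(obj1), mammal(obj1), open(z), red(obj1), signed(obj2), small(obj1), swims(obj2), visible(z), wooden(obj2)} — 17 facts.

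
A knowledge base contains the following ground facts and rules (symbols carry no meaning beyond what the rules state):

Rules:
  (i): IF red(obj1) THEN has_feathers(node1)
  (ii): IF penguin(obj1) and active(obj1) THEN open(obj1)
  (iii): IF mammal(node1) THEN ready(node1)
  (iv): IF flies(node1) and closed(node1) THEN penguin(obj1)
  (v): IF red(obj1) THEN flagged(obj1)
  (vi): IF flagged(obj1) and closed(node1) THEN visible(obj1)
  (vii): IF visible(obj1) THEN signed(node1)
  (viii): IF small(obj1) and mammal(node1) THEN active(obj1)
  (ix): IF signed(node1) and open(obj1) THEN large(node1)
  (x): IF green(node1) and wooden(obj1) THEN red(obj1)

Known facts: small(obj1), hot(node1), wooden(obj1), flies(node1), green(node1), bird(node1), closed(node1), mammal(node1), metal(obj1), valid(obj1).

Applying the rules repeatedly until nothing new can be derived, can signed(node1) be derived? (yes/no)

Round 1 fires (iii), (iv), (viii), (x), giving ready(node1), penguin(obj1), active(obj1), red(obj1).
Round 2 fires (i), (ii), (v), giving has_feathers(node1), open(obj1), flagged(obj1).
Round 3 fires (vi), giving visible(obj1).
Round 4 fires (vii), giving signed(node1).
Round 5 fires (ix), giving large(node1).
signed(node1) appears in round 4, so it is derivable.

yes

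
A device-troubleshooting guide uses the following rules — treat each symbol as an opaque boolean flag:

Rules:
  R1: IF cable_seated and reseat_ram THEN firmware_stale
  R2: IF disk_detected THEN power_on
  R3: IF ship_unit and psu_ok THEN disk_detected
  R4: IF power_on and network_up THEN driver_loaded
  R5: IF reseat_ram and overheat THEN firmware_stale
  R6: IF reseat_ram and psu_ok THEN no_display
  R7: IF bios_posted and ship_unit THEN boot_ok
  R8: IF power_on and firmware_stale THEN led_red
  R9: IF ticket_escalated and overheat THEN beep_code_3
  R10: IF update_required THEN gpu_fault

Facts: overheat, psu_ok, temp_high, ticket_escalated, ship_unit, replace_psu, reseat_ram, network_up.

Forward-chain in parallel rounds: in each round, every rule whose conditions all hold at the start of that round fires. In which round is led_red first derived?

[1] R3 [IF ship_unit and psu_ok THEN disk_detected]; R5 [IF reseat_ram and overheat THEN firmware_stale]; R6 [IF reseat_ram and psu_ok THEN no_display]; R9 [IF ticket_escalated and overheat THEN beep_code_3]. ⇒ new: disk_detected, firmware_stale, no_display, beep_code_3.
[2] R2 [IF disk_detected THEN power_on]. ⇒ new: power_on.
[3] R4 [IF power_on and network_up THEN driver_loaded]; R8 [IF power_on and firmware_stale THEN led_red]. ⇒ new: driver_loaded, led_red.
led_red first appears in round 3.

3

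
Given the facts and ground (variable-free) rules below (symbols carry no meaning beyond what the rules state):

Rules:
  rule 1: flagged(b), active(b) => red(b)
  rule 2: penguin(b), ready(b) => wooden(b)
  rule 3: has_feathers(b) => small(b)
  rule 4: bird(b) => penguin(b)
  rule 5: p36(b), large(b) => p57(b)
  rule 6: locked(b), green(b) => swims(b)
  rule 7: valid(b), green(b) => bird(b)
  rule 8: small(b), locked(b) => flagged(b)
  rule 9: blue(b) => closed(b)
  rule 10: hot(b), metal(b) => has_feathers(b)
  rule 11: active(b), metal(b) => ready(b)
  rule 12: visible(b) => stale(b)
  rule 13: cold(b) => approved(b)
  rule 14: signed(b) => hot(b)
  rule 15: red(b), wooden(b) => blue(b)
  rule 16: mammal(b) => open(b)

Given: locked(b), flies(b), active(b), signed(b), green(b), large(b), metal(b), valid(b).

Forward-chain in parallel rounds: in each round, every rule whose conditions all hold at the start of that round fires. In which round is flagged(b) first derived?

4

[1] rule 6 [locked(b), green(b) => swims(b)]; rule 7 [valid(b), green(b) => bird(b)]; rule 11 [active(b), metal(b) => ready(b)]; rule 14 [signed(b) => hot(b)]. ⇒ new: swims(b), bird(b), ready(b), hot(b).
[2] rule 4 [bird(b) => penguin(b)]; rule 10 [hot(b), metal(b) => has_feathers(b)]. ⇒ new: penguin(b), has_feathers(b).
[3] rule 2 [penguin(b), ready(b) => wooden(b)]; rule 3 [has_feathers(b) => small(b)]. ⇒ new: wooden(b), small(b).
[4] rule 8 [small(b), locked(b) => flagged(b)]. ⇒ new: flagged(b).
flagged(b) first appears in round 4.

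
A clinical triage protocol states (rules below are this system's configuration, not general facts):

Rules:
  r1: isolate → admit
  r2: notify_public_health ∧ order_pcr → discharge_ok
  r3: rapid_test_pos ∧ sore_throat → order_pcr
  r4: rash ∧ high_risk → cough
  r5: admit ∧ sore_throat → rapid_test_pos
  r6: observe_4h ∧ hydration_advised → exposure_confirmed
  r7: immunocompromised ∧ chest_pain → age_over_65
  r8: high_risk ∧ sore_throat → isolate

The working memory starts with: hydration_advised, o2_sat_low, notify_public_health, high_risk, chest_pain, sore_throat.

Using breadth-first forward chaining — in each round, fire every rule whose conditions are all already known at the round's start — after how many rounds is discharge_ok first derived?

Round 1 fires r8, giving isolate.
Round 2 fires r1, giving admit.
Round 3 fires r5, giving rapid_test_pos.
Round 4 fires r3, giving order_pcr.
Round 5 fires r2, giving discharge_ok.
discharge_ok first appears in round 5.

5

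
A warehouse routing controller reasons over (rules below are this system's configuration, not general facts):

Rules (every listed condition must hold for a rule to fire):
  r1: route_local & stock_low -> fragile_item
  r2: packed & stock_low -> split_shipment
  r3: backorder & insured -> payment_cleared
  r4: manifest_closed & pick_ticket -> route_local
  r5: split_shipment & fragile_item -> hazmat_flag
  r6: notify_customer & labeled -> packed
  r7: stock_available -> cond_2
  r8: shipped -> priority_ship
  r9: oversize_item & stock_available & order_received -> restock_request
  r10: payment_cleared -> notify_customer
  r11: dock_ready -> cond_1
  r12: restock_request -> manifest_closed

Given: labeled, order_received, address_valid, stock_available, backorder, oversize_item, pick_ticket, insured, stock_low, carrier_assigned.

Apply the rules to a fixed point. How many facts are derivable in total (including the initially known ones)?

20

Round 1 fires r3, r7, r9, giving payment_cleared, cond_2, restock_request.
Round 2 fires r10, r12, giving notify_customer, manifest_closed.
Round 3 fires r4, r6, giving route_local, packed.
Round 4 fires r1, r2, giving fragile_item, split_shipment.
Round 5 fires r5, giving hazmat_flag.
Closure: {address_valid, backorder, carrier_assigned, cond_2, fragile_item, hazmat_flag, insured, labeled, manifest_closed, notify_customer, order_received, oversize_item, packed, payment_cleared, pick_ticket, restock_request, route_local, split_shipment, stock_available, stock_low} — 20 facts.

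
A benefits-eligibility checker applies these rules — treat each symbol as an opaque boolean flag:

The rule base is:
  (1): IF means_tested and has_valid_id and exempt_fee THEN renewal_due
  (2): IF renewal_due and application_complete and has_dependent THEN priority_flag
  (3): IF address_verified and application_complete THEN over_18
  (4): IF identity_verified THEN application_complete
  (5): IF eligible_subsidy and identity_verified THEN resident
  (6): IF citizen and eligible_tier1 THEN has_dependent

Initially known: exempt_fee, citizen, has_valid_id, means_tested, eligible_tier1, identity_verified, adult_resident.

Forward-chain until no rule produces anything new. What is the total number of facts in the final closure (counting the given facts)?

11

Round 1: (1) [IF means_tested and has_valid_id and exempt_fee THEN renewal_due]; (4) [IF identity_verified THEN application_complete]; (6) [IF citizen and eligible_tier1 THEN has_dependent]. Adds renewal_due, application_complete, has_dependent.
Round 2: (2) [IF renewal_due and application_complete and has_dependent THEN priority_flag]. Adds priority_flag.
Closure: {adult_resident, application_complete, citizen, eligible_tier1, exempt_fee, has_dependent, has_valid_id, identity_verified, means_tested, priority_flag, renewal_due} — 11 facts.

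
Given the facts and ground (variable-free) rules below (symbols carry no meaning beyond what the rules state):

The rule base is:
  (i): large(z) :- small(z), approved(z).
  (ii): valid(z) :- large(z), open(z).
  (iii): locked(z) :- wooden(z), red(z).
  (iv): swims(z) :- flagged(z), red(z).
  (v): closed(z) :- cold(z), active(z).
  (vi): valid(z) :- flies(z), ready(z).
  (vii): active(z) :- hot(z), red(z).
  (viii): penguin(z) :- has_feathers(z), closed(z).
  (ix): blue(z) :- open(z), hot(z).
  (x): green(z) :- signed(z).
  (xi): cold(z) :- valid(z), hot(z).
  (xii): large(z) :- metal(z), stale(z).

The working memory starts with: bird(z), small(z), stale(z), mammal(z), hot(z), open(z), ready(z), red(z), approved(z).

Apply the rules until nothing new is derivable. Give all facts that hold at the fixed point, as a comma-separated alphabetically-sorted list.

active(z), approved(z), bird(z), blue(z), closed(z), cold(z), hot(z), large(z), mammal(z), open(z), ready(z), red(z), small(z), stale(z), valid(z)

Round 1: (i) [large(z) :- small(z), approved(z).]; (vii) [active(z) :- hot(z), red(z).]; (ix) [blue(z) :- open(z), hot(z).]. Adds large(z), active(z), blue(z).
Round 2: (ii) [valid(z) :- large(z), open(z).]. Adds valid(z).
Round 3: (xi) [cold(z) :- valid(z), hot(z).]. Adds cold(z).
Round 4: (v) [closed(z) :- cold(z), active(z).]. Adds closed(z).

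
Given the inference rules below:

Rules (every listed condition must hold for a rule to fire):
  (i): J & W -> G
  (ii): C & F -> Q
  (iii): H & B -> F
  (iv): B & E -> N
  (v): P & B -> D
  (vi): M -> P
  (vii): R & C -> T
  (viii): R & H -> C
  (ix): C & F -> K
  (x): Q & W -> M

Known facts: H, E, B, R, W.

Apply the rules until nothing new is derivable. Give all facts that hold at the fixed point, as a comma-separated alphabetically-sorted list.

B, C, D, E, F, H, K, M, N, P, Q, R, T, W

[1] (iii) [H & B -> F]; (iv) [B & E -> N]; (viii) [R & H -> C]. ⇒ new: F, N, C.
[2] (ii) [C & F -> Q]; (vii) [R & C -> T]; (ix) [C & F -> K]. ⇒ new: Q, T, K.
[3] (x) [Q & W -> M]. ⇒ new: M.
[4] (vi) [M -> P]. ⇒ new: P.
[5] (v) [P & B -> D]. ⇒ new: D.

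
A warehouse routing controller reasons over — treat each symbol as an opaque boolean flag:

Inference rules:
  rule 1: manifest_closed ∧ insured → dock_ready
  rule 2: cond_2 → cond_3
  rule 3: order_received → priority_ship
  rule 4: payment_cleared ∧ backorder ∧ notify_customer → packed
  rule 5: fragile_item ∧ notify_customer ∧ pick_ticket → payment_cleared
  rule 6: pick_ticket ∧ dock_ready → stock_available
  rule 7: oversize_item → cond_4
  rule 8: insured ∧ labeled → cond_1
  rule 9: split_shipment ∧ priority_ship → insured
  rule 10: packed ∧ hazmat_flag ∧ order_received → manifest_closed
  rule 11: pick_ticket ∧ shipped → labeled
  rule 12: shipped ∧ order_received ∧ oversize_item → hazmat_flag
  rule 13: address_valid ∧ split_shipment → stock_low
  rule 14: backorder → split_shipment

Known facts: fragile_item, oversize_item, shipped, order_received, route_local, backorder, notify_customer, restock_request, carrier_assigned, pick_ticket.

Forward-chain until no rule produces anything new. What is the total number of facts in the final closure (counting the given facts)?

[1] rule 3 [order_received → priority_ship]; rule 5 [fragile_item ∧ notify_customer ∧ pick_ticket → payment_cleared]; rule 7 [oversize_item → cond_4]; rule 11 [pick_ticket ∧ shipped → labeled]; rule 12 [shipped ∧ order_received ∧ oversize_item → hazmat_flag]; rule 14 [backorder → split_shipment]. ⇒ new: priority_ship, payment_cleared, cond_4, labeled, hazmat_flag, split_shipment.
[2] rule 4 [payment_cleared ∧ backorder ∧ notify_customer → packed]; rule 9 [split_shipment ∧ priority_ship → insured]. ⇒ new: packed, insured.
[3] rule 8 [insured ∧ labeled → cond_1]; rule 10 [packed ∧ hazmat_flag ∧ order_received → manifest_closed]. ⇒ new: cond_1, manifest_closed.
[4] rule 1 [manifest_closed ∧ insured → dock_ready]. ⇒ new: dock_ready.
[5] rule 6 [pick_ticket ∧ dock_ready → stock_available]. ⇒ new: stock_available.
Closure: {backorder, carrier_assigned, cond_1, cond_4, dock_ready, fragile_item, hazmat_flag, insured, labeled, manifest_closed, notify_customer, order_received, oversize_item, packed, payment_cleared, pick_ticket, priority_ship, restock_request, route_local, shipped, split_shipment, stock_available} — 22 facts.

22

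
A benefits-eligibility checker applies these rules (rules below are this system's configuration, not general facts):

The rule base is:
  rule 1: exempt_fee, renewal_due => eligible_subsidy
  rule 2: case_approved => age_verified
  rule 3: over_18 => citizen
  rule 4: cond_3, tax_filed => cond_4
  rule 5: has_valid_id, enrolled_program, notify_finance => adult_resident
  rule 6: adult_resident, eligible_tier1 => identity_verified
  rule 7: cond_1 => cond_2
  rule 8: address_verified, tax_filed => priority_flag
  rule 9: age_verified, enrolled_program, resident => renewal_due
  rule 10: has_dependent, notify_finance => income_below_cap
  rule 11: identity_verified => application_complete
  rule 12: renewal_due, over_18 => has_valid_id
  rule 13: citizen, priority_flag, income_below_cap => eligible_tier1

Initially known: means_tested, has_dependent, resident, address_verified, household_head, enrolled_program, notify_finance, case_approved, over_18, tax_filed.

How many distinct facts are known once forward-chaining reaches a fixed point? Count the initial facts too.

[1] rule 2 [case_approved => age_verified]; rule 3 [over_18 => citizen]; rule 8 [address_verified, tax_filed => priority_flag]; rule 10 [has_dependent, notify_finance => income_below_cap]. ⇒ new: age_verified, citizen, priority_flag, income_below_cap.
[2] rule 9 [age_verified, enrolled_program, resident => renewal_due]; rule 13 [citizen, priority_flag, income_below_cap => eligible_tier1]. ⇒ new: renewal_due, eligible_tier1.
[3] rule 12 [renewal_due, over_18 => has_valid_id]. ⇒ new: has_valid_id.
[4] rule 5 [has_valid_id, enrolled_program, notify_finance => adult_resident]. ⇒ new: adult_resident.
[5] rule 6 [adult_resident, eligible_tier1 => identity_verified]. ⇒ new: identity_verified.
[6] rule 11 [identity_verified => application_complete]. ⇒ new: application_complete.
Closure: {address_verified, adult_resident, age_verified, application_complete, case_approved, citizen, eligible_tier1, enrolled_program, has_dependent, has_valid_id, household_head, identity_verified, income_below_cap, means_tested, notify_finance, over_18, priority_flag, renewal_due, resident, tax_filed} — 20 facts.

20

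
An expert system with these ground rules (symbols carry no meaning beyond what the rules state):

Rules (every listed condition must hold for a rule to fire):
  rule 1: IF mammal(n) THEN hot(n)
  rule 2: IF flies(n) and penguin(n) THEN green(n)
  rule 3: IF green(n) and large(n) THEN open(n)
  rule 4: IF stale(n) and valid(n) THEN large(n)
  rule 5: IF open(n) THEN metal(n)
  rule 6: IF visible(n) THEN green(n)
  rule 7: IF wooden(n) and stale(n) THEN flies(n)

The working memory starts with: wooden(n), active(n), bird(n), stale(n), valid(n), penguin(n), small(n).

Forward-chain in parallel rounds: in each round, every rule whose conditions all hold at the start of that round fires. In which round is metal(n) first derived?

4

[1] rule 4 [IF stale(n) and valid(n) THEN large(n)]; rule 7 [IF wooden(n) and stale(n) THEN flies(n)]. ⇒ new: large(n), flies(n).
[2] rule 2 [IF flies(n) and penguin(n) THEN green(n)]. ⇒ new: green(n).
[3] rule 3 [IF green(n) and large(n) THEN open(n)]. ⇒ new: open(n).
[4] rule 5 [IF open(n) THEN metal(n)]. ⇒ new: metal(n).
metal(n) first appears in round 4.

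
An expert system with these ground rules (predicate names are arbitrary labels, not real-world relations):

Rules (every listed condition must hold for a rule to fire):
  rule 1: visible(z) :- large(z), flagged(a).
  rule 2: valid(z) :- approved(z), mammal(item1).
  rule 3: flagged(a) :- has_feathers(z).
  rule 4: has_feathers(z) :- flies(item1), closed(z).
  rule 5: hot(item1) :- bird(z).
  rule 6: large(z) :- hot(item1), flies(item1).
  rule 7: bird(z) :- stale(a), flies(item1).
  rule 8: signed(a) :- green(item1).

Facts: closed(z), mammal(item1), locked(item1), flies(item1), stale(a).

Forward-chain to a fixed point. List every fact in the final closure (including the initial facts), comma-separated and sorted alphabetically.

Round 1 — rule 4, rule 7, derive has_feathers(z), bird(z).
Round 2 — rule 3, rule 5, derive flagged(a), hot(item1).
Round 3 — rule 6, derive large(z).
Round 4 — rule 1, derive visible(z).

bird(z), closed(z), flagged(a), flies(item1), has_feathers(z), hot(item1), large(z), locked(item1), mammal(item1), stale(a), visible(z)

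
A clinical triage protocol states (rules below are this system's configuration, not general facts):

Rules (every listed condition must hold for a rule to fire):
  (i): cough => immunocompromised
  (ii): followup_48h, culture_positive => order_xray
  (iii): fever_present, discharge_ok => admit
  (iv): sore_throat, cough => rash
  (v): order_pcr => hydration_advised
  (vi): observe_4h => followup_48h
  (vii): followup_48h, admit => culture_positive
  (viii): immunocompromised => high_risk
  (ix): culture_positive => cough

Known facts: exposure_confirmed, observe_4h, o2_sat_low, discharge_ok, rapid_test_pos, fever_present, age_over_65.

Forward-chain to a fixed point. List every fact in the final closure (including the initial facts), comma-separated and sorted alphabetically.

[1] (iii) [fever_present, discharge_ok => admit]; (vi) [observe_4h => followup_48h]. ⇒ new: admit, followup_48h.
[2] (vii) [followup_48h, admit => culture_positive]. ⇒ new: culture_positive.
[3] (ii) [followup_48h, culture_positive => order_xray]; (ix) [culture_positive => cough]. ⇒ new: order_xray, cough.
[4] (i) [cough => immunocompromised]. ⇒ new: immunocompromised.
[5] (viii) [immunocompromised => high_risk]. ⇒ new: high_risk.

admit, age_over_65, cough, culture_positive, discharge_ok, exposure_confirmed, fever_present, followup_48h, high_risk, immunocompromised, o2_sat_low, observe_4h, order_xray, rapid_test_pos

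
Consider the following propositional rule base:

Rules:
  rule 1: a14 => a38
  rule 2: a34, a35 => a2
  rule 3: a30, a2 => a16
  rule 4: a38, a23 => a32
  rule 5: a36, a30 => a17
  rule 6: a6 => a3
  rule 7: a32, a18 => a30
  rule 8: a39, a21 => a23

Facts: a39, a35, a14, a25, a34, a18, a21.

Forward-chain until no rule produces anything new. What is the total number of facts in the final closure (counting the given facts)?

13

Round 1 — rule 1, rule 2, rule 8, derive a38, a2, a23.
Round 2 — rule 4, derive a32.
Round 3 — rule 7, derive a30.
Round 4 — rule 3, derive a16.
Closure: {a14, a16, a18, a2, a21, a23, a25, a30, a32, a34, a35, a38, a39} — 13 facts.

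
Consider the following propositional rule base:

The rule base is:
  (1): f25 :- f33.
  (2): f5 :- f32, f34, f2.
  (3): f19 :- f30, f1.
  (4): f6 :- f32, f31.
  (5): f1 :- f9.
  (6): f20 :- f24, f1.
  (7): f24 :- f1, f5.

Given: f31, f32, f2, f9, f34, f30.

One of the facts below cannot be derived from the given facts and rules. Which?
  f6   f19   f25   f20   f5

f25

Round 1: (2) [f5 :- f32, f34, f2.]; (4) [f6 :- f32, f31.]; (5) [f1 :- f9.]. Adds f5, f6, f1.
Round 2: (3) [f19 :- f30, f1.]; (7) [f24 :- f1, f5.]. Adds f19, f24.
Round 3: (6) [f20 :- f24, f1.]. Adds f20.
Derived: f6 (round 1), f19 (round 2), f5 (round 1), f20 (round 3). f25 never appears in any round.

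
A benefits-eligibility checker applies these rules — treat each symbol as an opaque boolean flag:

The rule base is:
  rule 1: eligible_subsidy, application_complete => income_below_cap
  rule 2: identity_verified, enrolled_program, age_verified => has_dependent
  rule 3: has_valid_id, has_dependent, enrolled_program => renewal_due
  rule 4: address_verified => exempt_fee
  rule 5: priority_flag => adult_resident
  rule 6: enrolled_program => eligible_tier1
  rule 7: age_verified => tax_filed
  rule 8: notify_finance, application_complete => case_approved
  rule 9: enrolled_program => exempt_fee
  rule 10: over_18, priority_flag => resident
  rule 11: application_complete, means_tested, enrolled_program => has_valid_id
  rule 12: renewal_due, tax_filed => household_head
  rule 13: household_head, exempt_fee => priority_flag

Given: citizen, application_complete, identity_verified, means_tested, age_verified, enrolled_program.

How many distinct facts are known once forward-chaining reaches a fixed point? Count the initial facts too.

15

Round 1: rule 2 [identity_verified, enrolled_program, age_verified => has_dependent]; rule 6 [enrolled_program => eligible_tier1]; rule 7 [age_verified => tax_filed]; rule 9 [enrolled_program => exempt_fee]; rule 11 [application_complete, means_tested, enrolled_program => has_valid_id]. Adds has_dependent, eligible_tier1, tax_filed, exempt_fee, has_valid_id.
Round 2: rule 3 [has_valid_id, has_dependent, enrolled_program => renewal_due]. Adds renewal_due.
Round 3: rule 12 [renewal_due, tax_filed => household_head]. Adds household_head.
Round 4: rule 13 [household_head, exempt_fee => priority_flag]. Adds priority_flag.
Round 5: rule 5 [priority_flag => adult_resident]. Adds adult_resident.
Closure: {adult_resident, age_verified, application_complete, citizen, eligible_tier1, enrolled_program, exempt_fee, has_dependent, has_valid_id, household_head, identity_verified, means_tested, priority_flag, renewal_due, tax_filed} — 15 facts.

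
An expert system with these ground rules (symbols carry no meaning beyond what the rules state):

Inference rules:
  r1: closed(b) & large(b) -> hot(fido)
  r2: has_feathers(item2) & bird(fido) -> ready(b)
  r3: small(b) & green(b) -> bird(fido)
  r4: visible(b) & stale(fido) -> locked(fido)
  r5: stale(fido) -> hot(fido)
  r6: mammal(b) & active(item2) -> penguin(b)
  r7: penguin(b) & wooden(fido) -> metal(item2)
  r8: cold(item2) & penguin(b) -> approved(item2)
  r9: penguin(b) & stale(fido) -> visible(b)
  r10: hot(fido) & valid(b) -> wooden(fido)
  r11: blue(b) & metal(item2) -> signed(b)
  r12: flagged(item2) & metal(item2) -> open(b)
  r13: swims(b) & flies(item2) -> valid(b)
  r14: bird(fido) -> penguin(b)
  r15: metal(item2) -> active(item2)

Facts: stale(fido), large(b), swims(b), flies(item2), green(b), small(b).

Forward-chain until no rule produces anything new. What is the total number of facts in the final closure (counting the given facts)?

15

Round 1 — r3, r5, r13, derive bird(fido), hot(fido), valid(b).
Round 2 — r10, r14, derive wooden(fido), penguin(b).
Round 3 — r7, r9, derive metal(item2), visible(b).
Round 4 — r4, r15, derive locked(fido), active(item2).
Closure: {active(item2), bird(fido), flies(item2), green(b), hot(fido), large(b), locked(fido), metal(item2), penguin(b), small(b), stale(fido), swims(b), valid(b), visible(b), wooden(fido)} — 15 facts.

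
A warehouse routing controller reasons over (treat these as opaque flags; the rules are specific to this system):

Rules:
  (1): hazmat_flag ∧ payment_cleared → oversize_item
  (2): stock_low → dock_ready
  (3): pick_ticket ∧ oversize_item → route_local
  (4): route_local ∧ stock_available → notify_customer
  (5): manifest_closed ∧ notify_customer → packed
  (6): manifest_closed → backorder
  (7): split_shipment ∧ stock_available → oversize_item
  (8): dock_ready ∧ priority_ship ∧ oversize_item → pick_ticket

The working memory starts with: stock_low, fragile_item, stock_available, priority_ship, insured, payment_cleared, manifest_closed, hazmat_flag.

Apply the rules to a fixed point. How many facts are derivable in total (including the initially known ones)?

Round 1: (1) [hazmat_flag ∧ payment_cleared → oversize_item]; (2) [stock_low → dock_ready]; (6) [manifest_closed → backorder]. Adds oversize_item, dock_ready, backorder.
Round 2: (8) [dock_ready ∧ priority_ship ∧ oversize_item → pick_ticket]. Adds pick_ticket.
Round 3: (3) [pick_ticket ∧ oversize_item → route_local]. Adds route_local.
Round 4: (4) [route_local ∧ stock_available → notify_customer]. Adds notify_customer.
Round 5: (5) [manifest_closed ∧ notify_customer → packed]. Adds packed.
Closure: {backorder, dock_ready, fragile_item, hazmat_flag, insured, manifest_closed, notify_customer, oversize_item, packed, payment_cleared, pick_ticket, priority_ship, route_local, stock_available, stock_low} — 15 facts.

15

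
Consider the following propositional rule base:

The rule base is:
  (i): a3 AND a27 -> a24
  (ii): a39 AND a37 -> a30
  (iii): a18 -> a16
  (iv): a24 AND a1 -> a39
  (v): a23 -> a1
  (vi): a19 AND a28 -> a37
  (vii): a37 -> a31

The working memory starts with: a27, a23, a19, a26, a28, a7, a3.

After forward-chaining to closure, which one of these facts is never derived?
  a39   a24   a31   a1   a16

a16

Round 1 — (i), (v), (vi), derive a24, a1, a37.
Round 2 — (iv), (vii), derive a39, a31.
Round 3 — (ii), derive a30.
Derived: a1 (round 1), a24 (round 1), a39 (round 2), a31 (round 2). a16 never appears in any round.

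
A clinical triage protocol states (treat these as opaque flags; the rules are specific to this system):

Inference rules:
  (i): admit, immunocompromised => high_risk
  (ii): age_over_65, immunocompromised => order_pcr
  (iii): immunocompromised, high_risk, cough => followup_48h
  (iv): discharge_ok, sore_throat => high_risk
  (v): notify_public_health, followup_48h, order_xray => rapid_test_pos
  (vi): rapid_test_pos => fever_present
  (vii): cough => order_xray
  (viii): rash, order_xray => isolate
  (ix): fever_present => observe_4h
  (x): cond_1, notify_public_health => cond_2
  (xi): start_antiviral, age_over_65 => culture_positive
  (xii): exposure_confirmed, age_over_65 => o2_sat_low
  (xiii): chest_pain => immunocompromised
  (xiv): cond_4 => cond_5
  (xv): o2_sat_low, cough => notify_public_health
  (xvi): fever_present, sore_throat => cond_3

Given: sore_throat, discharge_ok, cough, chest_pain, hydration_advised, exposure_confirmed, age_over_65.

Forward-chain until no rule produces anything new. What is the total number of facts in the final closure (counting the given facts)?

[1] (iv) [discharge_ok, sore_throat => high_risk]; (vii) [cough => order_xray]; (xii) [exposure_confirmed, age_over_65 => o2_sat_low]; (xiii) [chest_pain => immunocompromised]. ⇒ new: high_risk, order_xray, o2_sat_low, immunocompromised.
[2] (ii) [age_over_65, immunocompromised => order_pcr]; (iii) [immunocompromised, high_risk, cough => followup_48h]; (xv) [o2_sat_low, cough => notify_public_health]. ⇒ new: order_pcr, followup_48h, notify_public_health.
[3] (v) [notify_public_health, followup_48h, order_xray => rapid_test_pos]. ⇒ new: rapid_test_pos.
[4] (vi) [rapid_test_pos => fever_present]. ⇒ new: fever_present.
[5] (ix) [fever_present => observe_4h]; (xvi) [fever_present, sore_throat => cond_3]. ⇒ new: observe_4h, cond_3.
Closure: {age_over_65, chest_pain, cond_3, cough, discharge_ok, exposure_confirmed, fever_present, followup_48h, high_risk, hydration_advised, immunocompromised, notify_public_health, o2_sat_low, observe_4h, order_pcr, order_xray, rapid_test_pos, sore_throat} — 18 facts.

18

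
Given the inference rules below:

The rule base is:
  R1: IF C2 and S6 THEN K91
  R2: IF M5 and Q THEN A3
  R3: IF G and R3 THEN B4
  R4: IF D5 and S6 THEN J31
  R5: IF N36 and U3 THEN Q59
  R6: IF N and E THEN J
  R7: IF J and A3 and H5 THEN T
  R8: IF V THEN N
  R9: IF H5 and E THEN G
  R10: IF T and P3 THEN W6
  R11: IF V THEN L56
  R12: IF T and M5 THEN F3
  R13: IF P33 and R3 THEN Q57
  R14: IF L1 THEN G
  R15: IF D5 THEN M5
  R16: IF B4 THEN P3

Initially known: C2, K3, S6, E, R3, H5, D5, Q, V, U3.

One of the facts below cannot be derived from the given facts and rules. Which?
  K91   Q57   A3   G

Q57

[1] R1 [IF C2 and S6 THEN K91]; R4 [IF D5 and S6 THEN J31]; R8 [IF V THEN N]; R9 [IF H5 and E THEN G]; R11 [IF V THEN L56]; R15 [IF D5 THEN M5]. ⇒ new: K91, J31, N, G, L56, M5.
[2] R2 [IF M5 and Q THEN A3]; R3 [IF G and R3 THEN B4]; R6 [IF N and E THEN J]. ⇒ new: A3, B4, J.
[3] R7 [IF J and A3 and H5 THEN T]; R16 [IF B4 THEN P3]. ⇒ new: T, P3.
[4] R10 [IF T and P3 THEN W6]; R12 [IF T and M5 THEN F3]. ⇒ new: W6, F3.
Derived: A3 (round 2), K91 (round 1), G (round 1). Q57 never appears in any round.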